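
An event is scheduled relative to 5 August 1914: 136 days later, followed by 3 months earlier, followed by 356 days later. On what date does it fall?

Adding 136 days from August 5, 1914:
August has 31 days, so 31 − 5 = 26 days remain after August 5, 1914; 136 − 26 = 110 left.
September 1914 has 30 days: 110 − 30 = 80 left.
October 1914 has 31 days: 80 − 31 = 49 left.
November 1914 has 30 days: 49 − 30 = 19 left.
19 days into December 1914 → December 19, 1914.
Subtracting 3 months from December 19, 1914:
month 12 − 3 = 9 → September 1914.
Day 19 is valid in September, giving September 19, 1914.
Adding 356 days from September 19, 1914:
September has 30 days, so 30 − 19 = 11 days remain after September 19, 1914; 356 − 11 = 345 left.
October 1914 has 31 days: 345 − 31 = 314 left.
November 1914 has 30 days: 314 − 30 = 284 left.
December 1914 has 31 days: 284 − 31 = 253 left.
January 1915 has 31 days: 253 − 31 = 222 left.
February 1915 has 28 days (1915 is not a leap year): 222 − 28 = 194 left.
March 1915 has 31 days: 194 − 31 = 163 left.
April 1915 has 30 days: 163 − 30 = 133 left.
May 1915 has 31 days: 133 − 31 = 102 left.
June 1915 has 30 days: 102 − 30 = 72 left.
July 1915 has 31 days: 72 − 31 = 41 left.
August 1915 has 31 days: 41 − 31 = 10 left.
10 days into September 1915 → September 10, 1915.

September 10, 1915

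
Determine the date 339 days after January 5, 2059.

December 10, 2059

Adding 339 days from January 5, 2059.
January has 31 days, so 31 − 5 = 26 days remain after January 5, 2059; 339 − 26 = 313 left.
February 2059 has 28 days (2059 is not a leap year): 313 − 28 = 285 left.
March 2059 has 31 days: 285 − 31 = 254 left.
April 2059 has 30 days: 254 − 30 = 224 left.
May 2059 has 31 days: 224 − 31 = 193 left.
June 2059 has 30 days: 193 − 30 = 163 left.
July 2059 has 31 days: 163 − 31 = 132 left.
August 2059 has 31 days: 132 − 31 = 101 left.
September 2059 has 30 days: 101 − 30 = 71 left.
October 2059 has 31 days: 71 − 31 = 40 left.
November 2059 has 30 days: 40 − 30 = 10 left.
10 days into December 2059 → December 10, 2059.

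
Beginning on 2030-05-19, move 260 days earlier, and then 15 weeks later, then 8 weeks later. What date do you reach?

February 9, 2030

Counting back 260 days from May 19, 2030:
Going back 19 days from May 19, 2030 reaches the end of the previous month; 260 − 19 = 241 left.
April 2030 has 30 days: 241 − 30 = 211 left.
March 2030 has 31 days: 211 − 31 = 180 left.
February 2030 has 28 days (2030 is not a leap year): 180 − 28 = 152 left.
January 2030 has 31 days: 152 − 31 = 121 left.
December 2029 has 31 days: 121 − 31 = 90 left.
November 2029 has 30 days: 90 − 30 = 60 left.
October 2029 has 31 days: 60 − 31 = 29 left.
September 2029 has 30 days; 30 − 29 = 1 → September 1, 2029.
Adding 15 weeks (= 105 days) from September 1, 2029:
September has 30 days, so 30 − 1 = 29 days remain after September 1, 2029; 105 − 29 = 76 left.
October 2029 has 31 days: 76 − 31 = 45 left.
November 2029 has 30 days: 45 − 30 = 15 left.
15 days into December 2029 → December 15, 2029.
Adding 8 weeks (= 56 days) from December 15, 2029:
December has 31 days, so 31 − 15 = 16 days remain after December 15, 2029; 56 − 16 = 40 left.
January 2030 has 31 days: 40 − 31 = 9 left.
9 days into February 2030 → February 9, 2030.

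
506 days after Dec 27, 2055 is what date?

May 16, 2057

Adding 506 days from December 27, 2055.
December has 31 days, so 31 − 27 = 4 days remain after December 27, 2055; 506 − 4 = 502 left.
January 2056 has 31 days: 502 − 31 = 471 left.
February 2056 has 29 days (2056 is a leap year): 471 − 29 = 442 left.
March 2056 has 31 days: 442 − 31 = 411 left.
April 2056 has 30 days: 411 − 30 = 381 left.
May 2056 has 31 days: 381 − 31 = 350 left.
June 2056 has 30 days: 350 − 30 = 320 left.
July 2056 has 31 days: 320 − 31 = 289 left.
August 2056 has 31 days: 289 − 31 = 258 left.
September 2056 has 30 days: 258 − 30 = 228 left.
October 2056 has 31 days: 228 − 31 = 197 left.
November 2056 has 30 days: 197 − 30 = 167 left.
December 2056 has 31 days: 167 − 31 = 136 left.
January 2057 has 31 days: 136 − 31 = 105 left.
February 2057 has 28 days (2057 is not a leap year): 105 − 28 = 77 left.
March 2057 has 31 days: 77 − 31 = 46 left.
April 2057 has 30 days: 46 − 30 = 16 left.
16 days into May 2057 → May 16, 2057.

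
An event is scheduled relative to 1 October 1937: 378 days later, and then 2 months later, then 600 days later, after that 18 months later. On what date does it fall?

February 5, 1942

Counting forward 378 days from October 1, 1937:
October has 31 days, so 31 − 1 = 30 days remain after October 1, 1937; 378 − 30 = 348 left.
November 1937 has 30 days: 348 − 30 = 318 left.
December 1937 has 31 days: 318 − 31 = 287 left.
January 1938 has 31 days: 287 − 31 = 256 left.
February 1938 has 28 days (1938 is not a leap year): 256 − 28 = 228 left.
March 1938 has 31 days: 228 − 31 = 197 left.
April 1938 has 30 days: 197 − 30 = 167 left.
May 1938 has 31 days: 167 − 31 = 136 left.
June 1938 has 30 days: 136 − 30 = 106 left.
July 1938 has 31 days: 106 − 31 = 75 left.
August 1938 has 31 days: 75 − 31 = 44 left.
September 1938 has 30 days: 44 − 30 = 14 left.
14 days into October 1938 → October 14, 1938.
Counting forward 2 months from October 14, 1938:
month 10 + 2 = 12 → December 1938.
Day 14 is valid in December, giving December 14, 1938.
Adding 600 days from December 14, 1938:
December has 31 days, so 31 − 14 = 17 days remain after December 14, 1938; 600 − 17 = 583 left.
January 1939 has 31 days: 583 − 31 = 552 left.
February 1939 has 28 days (1939 is not a leap year): 552 − 28 = 524 left.
March 1939 has 31 days: 524 − 31 = 493 left.
April 1939 has 30 days: 493 − 30 = 463 left.
May 1939 has 31 days: 463 − 31 = 432 left.
June 1939 has 30 days: 432 − 30 = 402 left.
July 1939 has 31 days: 402 − 31 = 371 left.
August 1939 has 31 days: 371 − 31 = 340 left.
September 1939 has 30 days: 340 − 30 = 310 left.
October 1939 has 31 days: 310 − 31 = 279 left.
November 1939 has 30 days: 279 − 30 = 249 left.
December 1939 has 31 days: 249 − 31 = 218 left.
January 1940 has 31 days: 218 − 31 = 187 left.
February 1940 has 29 days (1940 is a leap year): 187 − 29 = 158 left.
March 1940 has 31 days: 158 − 31 = 127 left.
April 1940 has 30 days: 127 − 30 = 97 left.
May 1940 has 31 days: 97 − 31 = 66 left.
June 1940 has 30 days: 66 − 30 = 36 left.
July 1940 has 31 days: 36 − 31 = 5 left.
5 days into August 1940 → August 5, 1940.
Advancing 18 months from August 5, 1940:
month 8 + 18 = 26, which is month 2 of year 1942 → February 1942.
Day 5 is valid in February, giving February 5, 1942.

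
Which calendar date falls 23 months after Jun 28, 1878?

May 28, 1880

Adding 23 months from June 28, 1878.
month 6 + 23 = 29, which is month 5 of year 1880 → May 1880.
Day 28 is valid in May, giving May 28, 1880.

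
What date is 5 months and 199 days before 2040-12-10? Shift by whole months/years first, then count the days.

December 24, 2039

Subtracting 5 months and 199 days from December 10, 2040: first the month/year part, then the days.
month 12 − 5 = 7 → July 2040.
Day 10 is valid in July, giving July 10, 2040.
Now subtract 199 days from July 10, 2040.
Going back 10 days from July 10, 2040 reaches the end of the previous month; 199 − 10 = 189 left.
June 2040 has 30 days: 189 − 30 = 159 left.
May 2040 has 31 days: 159 − 31 = 128 left.
April 2040 has 30 days: 128 − 30 = 98 left.
March 2040 has 31 days: 98 − 31 = 67 left.
February 2040 has 29 days (2040 is a leap year): 67 − 29 = 38 left.
January 2040 has 31 days: 38 − 31 = 7 left.
December 2039 has 31 days; 31 − 7 = 24 → December 24, 2039.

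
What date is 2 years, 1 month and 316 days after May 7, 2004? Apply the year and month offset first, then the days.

Advancing 2 years, 1 month and 316 days from May 7, 2004: first the month/year part, then the days.
+2 years → 2006; month 5 + 1 = 6 → June 2006.
Day 7 is valid in June, giving June 7, 2006.
Now add 316 days from June 7, 2006.
June has 30 days, so 30 − 7 = 23 days remain after June 7, 2006; 316 − 23 = 293 left.
July 2006 has 31 days: 293 − 31 = 262 left.
August 2006 has 31 days: 262 − 31 = 231 left.
September 2006 has 30 days: 231 − 30 = 201 left.
October 2006 has 31 days: 201 − 31 = 170 left.
November 2006 has 30 days: 170 − 30 = 140 left.
December 2006 has 31 days: 140 − 31 = 109 left.
January 2007 has 31 days: 109 − 31 = 78 left.
February 2007 has 28 days (2007 is not a leap year): 78 − 28 = 50 left.
March 2007 has 31 days: 50 − 31 = 19 left.
19 days into April 2007 → April 19, 2007.

April 19, 2007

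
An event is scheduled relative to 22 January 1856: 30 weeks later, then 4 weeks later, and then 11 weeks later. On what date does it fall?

Advancing 30 weeks (= 210 days) from January 22, 1856:
January has 31 days, so 31 − 22 = 9 days remain after January 22, 1856; 210 − 9 = 201 left.
February 1856 has 29 days (1856 is a leap year): 201 − 29 = 172 left.
March 1856 has 31 days: 172 − 31 = 141 left.
April 1856 has 30 days: 141 − 30 = 111 left.
May 1856 has 31 days: 111 − 31 = 80 left.
June 1856 has 30 days: 80 − 30 = 50 left.
July 1856 has 31 days: 50 − 31 = 19 left.
19 days into August 1856 → August 19, 1856.
Adding 4 weeks (= 28 days) from August 19, 1856:
August has 31 days, so 31 − 19 = 12 days remain after August 19, 1856; 28 − 12 = 16 left.
16 days into September 1856 → September 16, 1856.
Counting forward 11 weeks (= 77 days) from September 16, 1856:
September has 30 days, so 30 − 16 = 14 days remain after September 16, 1856; 77 − 14 = 63 left.
October 1856 has 31 days: 63 − 31 = 32 left.
November 1856 has 30 days: 32 − 30 = 2 left.
2 days into December 1856 → December 2, 1856.

December 2, 1856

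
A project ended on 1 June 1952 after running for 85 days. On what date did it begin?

March 8, 1952

Going back 85 days from June 1, 1952.
Going back 1 day from June 1, 1952 reaches the end of the previous month; 85 − 1 = 84 left.
May 1952 has 31 days: 84 − 31 = 53 left.
April 1952 has 30 days: 53 − 30 = 23 left.
March 1952 has 31 days; 31 − 23 = 8 → March 8, 1952.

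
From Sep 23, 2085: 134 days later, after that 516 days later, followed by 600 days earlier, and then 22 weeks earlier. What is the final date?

Counting forward 134 days from September 23, 2085:
September has 30 days, so 30 − 23 = 7 days remain after September 23, 2085; 134 − 7 = 127 left.
October 2085 has 31 days: 127 − 31 = 96 left.
November 2085 has 30 days: 96 − 30 = 66 left.
December 2085 has 31 days: 66 − 31 = 35 left.
January 2086 has 31 days: 35 − 31 = 4 left.
4 days into February 2086 → February 4, 2086.
Advancing 516 days from February 4, 2086:
February has 28 days, so 28 − 4 = 24 days remain after February 4, 2086; 516 − 24 = 492 left.
March 2086 has 31 days: 492 − 31 = 461 left.
April 2086 has 30 days: 461 − 30 = 431 left.
May 2086 has 31 days: 431 − 31 = 400 left.
June 2086 has 30 days: 400 − 30 = 370 left.
July 2086 has 31 days: 370 − 31 = 339 left.
August 2086 has 31 days: 339 − 31 = 308 left.
September 2086 has 30 days: 308 − 30 = 278 left.
October 2086 has 31 days: 278 − 31 = 247 left.
November 2086 has 30 days: 247 − 30 = 217 left.
December 2086 has 31 days: 217 − 31 = 186 left.
January 2087 has 31 days: 186 − 31 = 155 left.
February 2087 has 28 days (2087 is not a leap year): 155 − 28 = 127 left.
March 2087 has 31 days: 127 − 31 = 96 left.
April 2087 has 30 days: 96 − 30 = 66 left.
May 2087 has 31 days: 66 − 31 = 35 left.
June 2087 has 30 days: 35 − 30 = 5 left.
5 days into July 2087 → July 5, 2087.
Counting back 600 days from July 5, 2087:
Going back 5 days from July 5, 2087 reaches the end of the previous month; 600 − 5 = 595 left.
June 2087 has 30 days: 595 − 30 = 565 left.
May 2087 has 31 days: 565 − 31 = 534 left.
April 2087 has 30 days: 534 − 30 = 504 left.
March 2087 has 31 days: 504 − 31 = 473 left.
February 2087 has 28 days (2087 is not a leap year): 473 − 28 = 445 left.
January 2087 has 31 days: 445 − 31 = 414 left.
December 2086 has 31 days: 414 − 31 = 383 left.
November 2086 has 30 days: 383 − 30 = 353 left.
October 2086 has 31 days: 353 − 31 = 322 left.
September 2086 has 30 days: 322 − 30 = 292 left.
August 2086 has 31 days: 292 − 31 = 261 left.
July 2086 has 31 days: 261 − 31 = 230 left.
June 2086 has 30 days: 230 − 30 = 200 left.
May 2086 has 31 days: 200 − 31 = 169 left.
April 2086 has 30 days: 169 − 30 = 139 left.
March 2086 has 31 days: 139 − 31 = 108 left.
February 2086 has 28 days (2086 is not a leap year): 108 − 28 = 80 left.
January 2086 has 31 days: 80 − 31 = 49 left.
December 2085 has 31 days: 49 − 31 = 18 left.
November 2085 has 30 days; 30 − 18 = 12 → November 12, 2085.
Counting back 22 weeks (= 154 days) from November 12, 2085:
Going back 12 days from November 12, 2085 reaches the end of the previous month; 154 − 12 = 142 left.
October 2085 has 31 days: 142 − 31 = 111 left.
September 2085 has 30 days: 111 − 30 = 81 left.
August 2085 has 31 days: 81 − 31 = 50 left.
July 2085 has 31 days: 50 − 31 = 19 left.
June 2085 has 30 days; 30 − 19 = 11 → June 11, 2085.

June 11, 2085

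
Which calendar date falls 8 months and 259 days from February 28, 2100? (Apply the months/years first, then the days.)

Counting forward 8 months and 259 days from February 28, 2100: first the month/year part, then the days.
month 2 + 8 = 10 → October 2100.
Day 28 is valid in October, giving October 28, 2100.
Now add 259 days from October 28, 2100.
October has 31 days, so 31 − 28 = 3 days remain after October 28, 2100; 259 − 3 = 256 left.
November 2100 has 30 days: 256 − 30 = 226 left.
December 2100 has 31 days: 226 − 31 = 195 left.
January 2101 has 31 days: 195 − 31 = 164 left.
February 2101 has 28 days (2101 is not a leap year): 164 − 28 = 136 left.
March 2101 has 31 days: 136 − 31 = 105 left.
April 2101 has 30 days: 105 − 30 = 75 left.
May 2101 has 31 days: 75 − 31 = 44 left.
June 2101 has 30 days: 44 − 30 = 14 left.
14 days into July 2101 → July 14, 2101.

July 14, 2101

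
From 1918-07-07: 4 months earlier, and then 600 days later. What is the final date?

Counting back 4 months from July 7, 1918:
month 7 − 4 = 3 → March 1918.
Day 7 is valid in March, giving March 7, 1918.
Advancing 600 days from March 7, 1918:
March has 31 days, so 31 − 7 = 24 days remain after March 7, 1918; 600 − 24 = 576 left.
April 1918 has 30 days: 576 − 30 = 546 left.
May 1918 has 31 days: 546 − 31 = 515 left.
June 1918 has 30 days: 515 − 30 = 485 left.
July 1918 has 31 days: 485 − 31 = 454 left.
August 1918 has 31 days: 454 − 31 = 423 left.
September 1918 has 30 days: 423 − 30 = 393 left.
October 1918 has 31 days: 393 − 31 = 362 left.
November 1918 has 30 days: 362 − 30 = 332 left.
December 1918 has 31 days: 332 − 31 = 301 left.
January 1919 has 31 days: 301 − 31 = 270 left.
February 1919 has 28 days (1919 is not a leap year): 270 − 28 = 242 left.
March 1919 has 31 days: 242 − 31 = 211 left.
April 1919 has 30 days: 211 − 30 = 181 left.
May 1919 has 31 days: 181 − 31 = 150 left.
June 1919 has 30 days: 150 − 30 = 120 left.
July 1919 has 31 days: 120 − 31 = 89 left.
August 1919 has 31 days: 89 − 31 = 58 left.
September 1919 has 30 days: 58 − 30 = 28 left.
28 days into October 1919 → October 28, 1919.

October 28, 1919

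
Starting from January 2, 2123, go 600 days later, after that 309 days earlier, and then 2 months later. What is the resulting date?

Advancing 600 days from January 2, 2123:
January has 31 days, so 31 − 2 = 29 days remain after January 2, 2123; 600 − 29 = 571 left.
February 2123 has 28 days (2123 is not a leap year): 571 − 28 = 543 left.
March 2123 has 31 days: 543 − 31 = 512 left.
April 2123 has 30 days: 512 − 30 = 482 left.
May 2123 has 31 days: 482 − 31 = 451 left.
June 2123 has 30 days: 451 − 30 = 421 left.
July 2123 has 31 days: 421 − 31 = 390 left.
August 2123 has 31 days: 390 − 31 = 359 left.
September 2123 has 30 days: 359 − 30 = 329 left.
October 2123 has 31 days: 329 − 31 = 298 left.
November 2123 has 30 days: 298 − 30 = 268 left.
December 2123 has 31 days: 268 − 31 = 237 left.
January 2124 has 31 days: 237 − 31 = 206 left.
February 2124 has 29 days (2124 is a leap year): 206 − 29 = 177 left.
March 2124 has 31 days: 177 − 31 = 146 left.
April 2124 has 30 days: 146 − 30 = 116 left.
May 2124 has 31 days: 116 − 31 = 85 left.
June 2124 has 30 days: 85 − 30 = 55 left.
July 2124 has 31 days: 55 − 31 = 24 left.
24 days into August 2124 → August 24, 2124.
Counting back 309 days from August 24, 2124:
Going back 24 days from August 24, 2124 reaches the end of the previous month; 309 − 24 = 285 left.
July 2124 has 31 days: 285 − 31 = 254 left.
June 2124 has 30 days: 254 − 30 = 224 left.
May 2124 has 31 days: 224 − 31 = 193 left.
April 2124 has 30 days: 193 − 30 = 163 left.
March 2124 has 31 days: 163 − 31 = 132 left.
February 2124 has 29 days (2124 is a leap year): 132 − 29 = 103 left.
January 2124 has 31 days: 103 − 31 = 72 left.
December 2123 has 31 days: 72 − 31 = 41 left.
November 2123 has 30 days: 41 − 30 = 11 left.
October 2123 has 31 days; 31 − 11 = 20 → October 20, 2123.
Adding 2 months from October 20, 2123:
month 10 + 2 = 12 → December 2123.
Day 20 is valid in December, giving December 20, 2123.

December 20, 2123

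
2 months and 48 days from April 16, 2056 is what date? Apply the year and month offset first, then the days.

August 3, 2056

Counting forward 2 months and 48 days from April 16, 2056: first the month/year part, then the days.
month 4 + 2 = 6 → June 2056.
Day 16 is valid in June, giving June 16, 2056.
Now add 48 days from June 16, 2056.
June has 30 days, so 30 − 16 = 14 days remain after June 16, 2056; 48 − 14 = 34 left.
July 2056 has 31 days: 34 − 31 = 3 left.
3 days into August 2056 → August 3, 2056.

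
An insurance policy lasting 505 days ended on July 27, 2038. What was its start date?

March 9, 2037

Going back 505 days from July 27, 2038.
Going back 27 days from July 27, 2038 reaches the end of the previous month; 505 − 27 = 478 left.
June 2038 has 30 days: 478 − 30 = 448 left.
May 2038 has 31 days: 448 − 31 = 417 left.
April 2038 has 30 days: 417 − 30 = 387 left.
March 2038 has 31 days: 387 − 31 = 356 left.
February 2038 has 28 days (2038 is not a leap year): 356 − 28 = 328 left.
January 2038 has 31 days: 328 − 31 = 297 left.
December 2037 has 31 days: 297 − 31 = 266 left.
November 2037 has 30 days: 266 − 30 = 236 left.
October 2037 has 31 days: 236 − 31 = 205 left.
September 2037 has 30 days: 205 − 30 = 175 left.
August 2037 has 31 days: 175 − 31 = 144 left.
July 2037 has 31 days: 144 − 31 = 113 left.
June 2037 has 30 days: 113 − 30 = 83 left.
May 2037 has 31 days: 83 − 31 = 52 left.
April 2037 has 30 days: 52 − 30 = 22 left.
March 2037 has 31 days; 31 − 22 = 9 → March 9, 2037.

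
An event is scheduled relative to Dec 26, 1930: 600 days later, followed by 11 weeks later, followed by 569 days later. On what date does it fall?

May 25, 1934

Advancing 600 days from December 26, 1930:
December has 31 days, so 31 − 26 = 5 days remain after December 26, 1930; 600 − 5 = 595 left.
January 1931 has 31 days: 595 − 31 = 564 left.
February 1931 has 28 days (1931 is not a leap year): 564 − 28 = 536 left.
March 1931 has 31 days: 536 − 31 = 505 left.
April 1931 has 30 days: 505 − 30 = 475 left.
May 1931 has 31 days: 475 − 31 = 444 left.
June 1931 has 30 days: 444 − 30 = 414 left.
July 1931 has 31 days: 414 − 31 = 383 left.
August 1931 has 31 days: 383 − 31 = 352 left.
September 1931 has 30 days: 352 − 30 = 322 left.
October 1931 has 31 days: 322 − 31 = 291 left.
November 1931 has 30 days: 291 − 30 = 261 left.
December 1931 has 31 days: 261 − 31 = 230 left.
January 1932 has 31 days: 230 − 31 = 199 left.
February 1932 has 29 days (1932 is a leap year): 199 − 29 = 170 left.
March 1932 has 31 days: 170 − 31 = 139 left.
April 1932 has 30 days: 139 − 30 = 109 left.
May 1932 has 31 days: 109 − 31 = 78 left.
June 1932 has 30 days: 78 − 30 = 48 left.
July 1932 has 31 days: 48 − 31 = 17 left.
17 days into August 1932 → August 17, 1932.
Counting forward 11 weeks (= 77 days) from August 17, 1932:
August has 31 days, so 31 − 17 = 14 days remain after August 17, 1932; 77 − 14 = 63 left.
September 1932 has 30 days: 63 − 30 = 33 left.
October 1932 has 31 days: 33 − 31 = 2 left.
2 days into November 1932 → November 2, 1932.
Adding 569 days from November 2, 1932:
November has 30 days, so 30 − 2 = 28 days remain after November 2, 1932; 569 − 28 = 541 left.
December 1932 has 31 days: 541 − 31 = 510 left.
January 1933 has 31 days: 510 − 31 = 479 left.
February 1933 has 28 days (1933 is not a leap year): 479 − 28 = 451 left.
March 1933 has 31 days: 451 − 31 = 420 left.
April 1933 has 30 days: 420 − 30 = 390 left.
May 1933 has 31 days: 390 − 31 = 359 left.
June 1933 has 30 days: 359 − 30 = 329 left.
July 1933 has 31 days: 329 − 31 = 298 left.
August 1933 has 31 days: 298 − 31 = 267 left.
September 1933 has 30 days: 267 − 30 = 237 left.
October 1933 has 31 days: 237 − 31 = 206 left.
November 1933 has 30 days: 206 − 30 = 176 left.
December 1933 has 31 days: 176 − 31 = 145 left.
January 1934 has 31 days: 145 − 31 = 114 left.
February 1934 has 28 days (1934 is not a leap year): 114 − 28 = 86 left.
March 1934 has 31 days: 86 − 31 = 55 left.
April 1934 has 30 days: 55 − 30 = 25 left.
25 days into May 1934 → May 25, 1934.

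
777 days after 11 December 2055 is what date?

January 26, 2058

Adding 777 days from December 11, 2055.
December has 31 days, so 31 − 11 = 20 days remain after December 11, 2055; 777 − 20 = 757 left.
January 2056 has 31 days: 757 − 31 = 726 left.
February 2056 has 29 days (2056 is a leap year): 726 − 29 = 697 left.
March 2056 has 31 days: 697 − 31 = 666 left.
April 2056 has 30 days: 666 − 30 = 636 left.
May 2056 has 31 days: 636 − 31 = 605 left.
June 2056 has 30 days: 605 − 30 = 575 left.
July 2056 has 31 days: 575 − 31 = 544 left.
August 2056 has 31 days: 544 − 31 = 513 left.
September 2056 has 30 days: 513 − 30 = 483 left.
October 2056 has 31 days: 483 − 31 = 452 left.
November 2056 has 30 days: 452 − 30 = 422 left.
December 2056 has 31 days: 422 − 31 = 391 left.
January 2057 has 31 days: 391 − 31 = 360 left.
February 2057 has 28 days (2057 is not a leap year): 360 − 28 = 332 left.
March 2057 has 31 days: 332 − 31 = 301 left.
April 2057 has 30 days: 301 − 30 = 271 left.
May 2057 has 31 days: 271 − 31 = 240 left.
June 2057 has 30 days: 240 − 30 = 210 left.
July 2057 has 31 days: 210 − 31 = 179 left.
August 2057 has 31 days: 179 − 31 = 148 left.
September 2057 has 30 days: 148 − 30 = 118 left.
October 2057 has 31 days: 118 − 31 = 87 left.
November 2057 has 30 days: 87 − 30 = 57 left.
December 2057 has 31 days: 57 − 31 = 26 left.
26 days into January 2058 → January 26, 2058.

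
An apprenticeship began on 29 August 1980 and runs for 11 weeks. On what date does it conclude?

November 14, 1980

Advancing 11 weeks = 77 days from August 29, 1980.
August has 31 days, so 31 − 29 = 2 days remain after August 29, 1980; 77 − 2 = 75 left.
September 1980 has 30 days: 75 − 30 = 45 left.
October 1980 has 31 days: 45 − 31 = 14 left.
14 days into November 1980 → November 14, 1980.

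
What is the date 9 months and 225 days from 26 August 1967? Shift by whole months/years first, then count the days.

January 6, 1969

Counting forward 9 months and 225 days from August 26, 1967: first the month/year part, then the days.
month 8 + 9 = 17, which is month 5 of year 1968 → May 1968.
Day 26 is valid in May, giving May 26, 1968.
Now add 225 days from May 26, 1968.
May has 31 days, so 31 − 26 = 5 days remain after May 26, 1968; 225 − 5 = 220 left.
June 1968 has 30 days: 220 − 30 = 190 left.
July 1968 has 31 days: 190 − 31 = 159 left.
August 1968 has 31 days: 159 − 31 = 128 left.
September 1968 has 30 days: 128 − 30 = 98 left.
October 1968 has 31 days: 98 − 31 = 67 left.
November 1968 has 30 days: 67 − 30 = 37 left.
December 1968 has 31 days: 37 − 31 = 6 left.
6 days into January 1969 → January 6, 1969.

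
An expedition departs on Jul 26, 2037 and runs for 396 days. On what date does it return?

August 26, 2038

Adding 396 days from July 26, 2037.
July has 31 days, so 31 − 26 = 5 days remain after July 26, 2037; 396 − 5 = 391 left.
August 2037 has 31 days: 391 − 31 = 360 left.
September 2037 has 30 days: 360 − 30 = 330 left.
October 2037 has 31 days: 330 − 31 = 299 left.
November 2037 has 30 days: 299 − 30 = 269 left.
December 2037 has 31 days: 269 − 31 = 238 left.
January 2038 has 31 days: 238 − 31 = 207 left.
February 2038 has 28 days (2038 is not a leap year): 207 − 28 = 179 left.
March 2038 has 31 days: 179 − 31 = 148 left.
April 2038 has 30 days: 148 − 30 = 118 left.
May 2038 has 31 days: 118 − 31 = 87 left.
June 2038 has 30 days: 87 − 30 = 57 left.
July 2038 has 31 days: 57 − 31 = 26 left.
26 days into August 2038 → August 26, 2038.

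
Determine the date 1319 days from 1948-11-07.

June 18, 1952

Counting forward 1319 days from November 7, 1948.
November has 30 days, so 30 − 7 = 23 days remain after November 7, 1948; 1319 − 23 = 1296 left.
December 1948 has 31 days: 1296 − 31 = 1265 left.
January 1949 has 31 days: 1265 − 31 = 1234 left.
February 1949 has 28 days (1949 is not a leap year): 1234 − 28 = 1206 left.
March 1949 has 31 days: 1206 − 31 = 1175 left.
April 1949 has 30 days: 1175 − 30 = 1145 left.
May 1949 has 31 days: 1145 − 31 = 1114 left.
June 1949 has 30 days: 1114 − 30 = 1084 left.
July 1949 has 31 days: 1084 − 31 = 1053 left.
August 1949 has 31 days: 1053 − 31 = 1022 left.
September 1949 has 30 days: 1022 − 30 = 992 left.
October 1949 has 31 days: 992 − 31 = 961 left.
November 1949 has 30 days: 961 − 30 = 931 left.
December 1949 has 31 days: 931 − 31 = 900 left.
January 1950 has 31 days: 900 − 31 = 869 left.
February 1950 has 28 days (1950 is not a leap year): 869 − 28 = 841 left.
March 1950 has 31 days: 841 − 31 = 810 left.
April 1950 has 30 days: 810 − 30 = 780 left.
May 1950 has 31 days: 780 − 31 = 749 left.
June 1950 has 30 days: 749 − 30 = 719 left.
July 1950 has 31 days: 719 − 31 = 688 left.
August 1950 has 31 days: 688 − 31 = 657 left.
September 1950 has 30 days: 657 − 30 = 627 left.
October 1950 has 31 days: 627 − 31 = 596 left.
November 1950 has 30 days: 596 − 30 = 566 left.
December 1950 has 31 days: 566 − 31 = 535 left.
January 1951 has 31 days: 535 − 31 = 504 left.
February 1951 has 28 days (1951 is not a leap year): 504 − 28 = 476 left.
March 1951 has 31 days: 476 − 31 = 445 left.
April 1951 has 30 days: 445 − 30 = 415 left.
May 1951 has 31 days: 415 − 31 = 384 left.
June 1951 has 30 days: 384 − 30 = 354 left.
July 1951 has 31 days: 354 − 31 = 323 left.
August 1951 has 31 days: 323 − 31 = 292 left.
September 1951 has 30 days: 292 − 30 = 262 left.
October 1951 has 31 days: 262 − 31 = 231 left.
November 1951 has 30 days: 231 − 30 = 201 left.
December 1951 has 31 days: 201 − 31 = 170 left.
January 1952 has 31 days: 170 − 31 = 139 left.
February 1952 has 29 days (1952 is a leap year): 139 − 29 = 110 left.
March 1952 has 31 days: 110 − 31 = 79 left.
April 1952 has 30 days: 79 − 30 = 49 left.
May 1952 has 31 days: 49 − 31 = 18 left.
18 days into June 1952 → June 18, 1952.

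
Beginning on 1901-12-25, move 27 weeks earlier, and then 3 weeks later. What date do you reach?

July 10, 1901

Counting back 27 weeks (= 189 days) from December 25, 1901:
Going back 25 days from December 25, 1901 reaches the end of the previous month; 189 − 25 = 164 left.
November 1901 has 30 days: 164 − 30 = 134 left.
October 1901 has 31 days: 134 − 31 = 103 left.
September 1901 has 30 days: 103 − 30 = 73 left.
August 1901 has 31 days: 73 − 31 = 42 left.
July 1901 has 31 days: 42 − 31 = 11 left.
June 1901 has 30 days; 30 − 11 = 19 → June 19, 1901.
Adding 3 weeks (= 21 days) from June 19, 1901:
June has 30 days, so 30 − 19 = 11 days remain after June 19, 1901; 21 − 11 = 10 left.
10 days into July 1901 → July 10, 1901.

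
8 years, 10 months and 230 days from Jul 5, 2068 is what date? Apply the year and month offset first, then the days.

Counting forward 8 years, 10 months and 230 days from July 5, 2068: first the month/year part, then the days.
+8 years → 2076; month 7 + 10 = 17, which is month 5 of year 2077 → May 2077.
Day 5 is valid in May, giving May 5, 2077.
Now add 230 days from May 5, 2077.
May has 31 days, so 31 − 5 = 26 days remain after May 5, 2077; 230 − 26 = 204 left.
June 2077 has 30 days: 204 − 30 = 174 left.
July 2077 has 31 days: 174 − 31 = 143 left.
August 2077 has 31 days: 143 − 31 = 112 left.
September 2077 has 30 days: 112 − 30 = 82 left.
October 2077 has 31 days: 82 − 31 = 51 left.
November 2077 has 30 days: 51 − 30 = 21 left.
21 days into December 2077 → December 21, 2077.

December 21, 2077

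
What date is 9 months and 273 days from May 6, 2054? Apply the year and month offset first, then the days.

Counting forward 9 months and 273 days from May 6, 2054: first the month/year part, then the days.
month 5 + 9 = 14, which is month 2 of year 2055 → February 2055.
Day 6 is valid in February, giving February 6, 2055.
Now add 273 days from February 6, 2055.
February has 28 days, so 28 − 6 = 22 days remain after February 6, 2055; 273 − 22 = 251 left.
March 2055 has 31 days: 251 − 31 = 220 left.
April 2055 has 30 days: 220 − 30 = 190 left.
May 2055 has 31 days: 190 − 31 = 159 left.
June 2055 has 30 days: 159 − 30 = 129 left.
July 2055 has 31 days: 129 − 31 = 98 left.
August 2055 has 31 days: 98 − 31 = 67 left.
September 2055 has 30 days: 67 − 30 = 37 left.
October 2055 has 31 days: 37 − 31 = 6 left.
6 days into November 2055 → November 6, 2055.

November 6, 2055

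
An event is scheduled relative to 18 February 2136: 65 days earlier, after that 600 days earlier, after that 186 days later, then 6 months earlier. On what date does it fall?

Going back 65 days from February 18, 2136:
Going back 18 days from February 18, 2136 reaches the end of the previous month; 65 − 18 = 47 left.
January 2136 has 31 days: 47 − 31 = 16 left.
December 2135 has 31 days; 31 − 16 = 15 → December 15, 2135.
Counting back 600 days from December 15, 2135:
Going back 15 days from December 15, 2135 reaches the end of the previous month; 600 − 15 = 585 left.
November 2135 has 30 days: 585 − 30 = 555 left.
October 2135 has 31 days: 555 − 31 = 524 left.
September 2135 has 30 days: 524 − 30 = 494 left.
August 2135 has 31 days: 494 − 31 = 463 left.
July 2135 has 31 days: 463 − 31 = 432 left.
June 2135 has 30 days: 432 − 30 = 402 left.
May 2135 has 31 days: 402 − 31 = 371 left.
April 2135 has 30 days: 371 − 30 = 341 left.
March 2135 has 31 days: 341 − 31 = 310 left.
February 2135 has 28 days (2135 is not a leap year): 310 − 28 = 282 left.
January 2135 has 31 days: 282 − 31 = 251 left.
December 2134 has 31 days: 251 − 31 = 220 left.
November 2134 has 30 days: 220 − 30 = 190 left.
October 2134 has 31 days: 190 − 31 = 159 left.
September 2134 has 30 days: 159 − 30 = 129 left.
August 2134 has 31 days: 129 − 31 = 98 left.
July 2134 has 31 days: 98 − 31 = 67 left.
June 2134 has 30 days: 67 − 30 = 37 left.
May 2134 has 31 days: 37 − 31 = 6 left.
April 2134 has 30 days; 30 − 6 = 24 → April 24, 2134.
Adding 186 days from April 24, 2134:
April has 30 days, so 30 − 24 = 6 days remain after April 24, 2134; 186 − 6 = 180 left.
May 2134 has 31 days: 180 − 31 = 149 left.
June 2134 has 30 days: 149 − 30 = 119 left.
July 2134 has 31 days: 119 − 31 = 88 left.
August 2134 has 31 days: 88 − 31 = 57 left.
September 2134 has 30 days: 57 − 30 = 27 left.
27 days into October 2134 → October 27, 2134.
Going back 6 months from October 27, 2134:
month 10 − 6 = 4 → April 2134.
Day 27 is valid in April, giving April 27, 2134.

April 27, 2134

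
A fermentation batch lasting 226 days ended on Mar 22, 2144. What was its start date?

August 9, 2143

Counting back 226 days from March 22, 2144.
Going back 22 days from March 22, 2144 reaches the end of the previous month; 226 − 22 = 204 left.
February 2144 has 29 days (2144 is a leap year): 204 − 29 = 175 left.
January 2144 has 31 days: 175 − 31 = 144 left.
December 2143 has 31 days: 144 − 31 = 113 left.
November 2143 has 30 days: 113 − 30 = 83 left.
October 2143 has 31 days: 83 − 31 = 52 left.
September 2143 has 30 days: 52 − 30 = 22 left.
August 2143 has 31 days; 31 − 22 = 9 → August 9, 2143.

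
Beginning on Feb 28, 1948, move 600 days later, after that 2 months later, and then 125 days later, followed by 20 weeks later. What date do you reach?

September 11, 1950

Adding 600 days from February 28, 1948:
February has 29 days, so 29 − 28 = 1 day remains after February 28, 1948; 600 − 1 = 599 left.
March 1948 has 31 days: 599 − 31 = 568 left.
April 1948 has 30 days: 568 − 30 = 538 left.
May 1948 has 31 days: 538 − 31 = 507 left.
June 1948 has 30 days: 507 − 30 = 477 left.
July 1948 has 31 days: 477 − 31 = 446 left.
August 1948 has 31 days: 446 − 31 = 415 left.
September 1948 has 30 days: 415 − 30 = 385 left.
October 1948 has 31 days: 385 − 31 = 354 left.
November 1948 has 30 days: 354 − 30 = 324 left.
December 1948 has 31 days: 324 − 31 = 293 left.
January 1949 has 31 days: 293 − 31 = 262 left.
February 1949 has 28 days (1949 is not a leap year): 262 − 28 = 234 left.
March 1949 has 31 days: 234 − 31 = 203 left.
April 1949 has 30 days: 203 − 30 = 173 left.
May 1949 has 31 days: 173 − 31 = 142 left.
June 1949 has 30 days: 142 − 30 = 112 left.
July 1949 has 31 days: 112 − 31 = 81 left.
August 1949 has 31 days: 81 − 31 = 50 left.
September 1949 has 30 days: 50 − 30 = 20 left.
20 days into October 1949 → October 20, 1949.
Adding 2 months from October 20, 1949:
month 10 + 2 = 12 → December 1949.
Day 20 is valid in December, giving December 20, 1949.
Counting forward 125 days from December 20, 1949:
December has 31 days, so 31 − 20 = 11 days remain after December 20, 1949; 125 − 11 = 114 left.
January 1950 has 31 days: 114 − 31 = 83 left.
February 1950 has 28 days (1950 is not a leap year): 83 − 28 = 55 left.
March 1950 has 31 days: 55 − 31 = 24 left.
24 days into April 1950 → April 24, 1950.
Adding 20 weeks (= 140 days) from April 24, 1950:
April has 30 days, so 30 − 24 = 6 days remain after April 24, 1950; 140 − 6 = 134 left.
May 1950 has 31 days: 134 − 31 = 103 left.
June 1950 has 30 days: 103 − 30 = 73 left.
July 1950 has 31 days: 73 − 31 = 42 left.
August 1950 has 31 days: 42 − 31 = 11 left.
11 days into September 1950 → September 11, 1950.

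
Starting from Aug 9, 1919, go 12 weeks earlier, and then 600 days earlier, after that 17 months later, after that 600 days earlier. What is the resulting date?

July 4, 1917

Subtracting 12 weeks (= 84 days) from August 9, 1919:
Going back 9 days from August 9, 1919 reaches the end of the previous month; 84 − 9 = 75 left.
July 1919 has 31 days: 75 − 31 = 44 left.
June 1919 has 30 days: 44 − 30 = 14 left.
May 1919 has 31 days; 31 − 14 = 17 → May 17, 1919.
Going back 600 days from May 17, 1919:
Going back 17 days from May 17, 1919 reaches the end of the previous month; 600 − 17 = 583 left.
April 1919 has 30 days: 583 − 30 = 553 left.
March 1919 has 31 days: 553 − 31 = 522 left.
February 1919 has 28 days (1919 is not a leap year): 522 − 28 = 494 left.
January 1919 has 31 days: 494 − 31 = 463 left.
December 1918 has 31 days: 463 − 31 = 432 left.
November 1918 has 30 days: 432 − 30 = 402 left.
October 1918 has 31 days: 402 − 31 = 371 left.
September 1918 has 30 days: 371 − 30 = 341 left.
August 1918 has 31 days: 341 − 31 = 310 left.
July 1918 has 31 days: 310 − 31 = 279 left.
June 1918 has 30 days: 279 − 30 = 249 left.
May 1918 has 31 days: 249 − 31 = 218 left.
April 1918 has 30 days: 218 − 30 = 188 left.
March 1918 has 31 days: 188 − 31 = 157 left.
February 1918 has 28 days (1918 is not a leap year): 157 − 28 = 129 left.
January 1918 has 31 days: 129 − 31 = 98 left.
December 1917 has 31 days: 98 − 31 = 67 left.
November 1917 has 30 days: 67 − 30 = 37 left.
October 1917 has 31 days: 37 − 31 = 6 left.
September 1917 has 30 days; 30 − 6 = 24 → September 24, 1917.
Counting forward 17 months from September 24, 1917:
month 9 + 17 = 26, which is month 2 of year 1919 → February 1919.
Day 24 is valid in February, giving February 24, 1919.
Going back 600 days from February 24, 1919:
Going back 24 days from February 24, 1919 reaches the end of the previous month; 600 − 24 = 576 left.
January 1919 has 31 days: 576 − 31 = 545 left.
December 1918 has 31 days: 545 − 31 = 514 left.
November 1918 has 30 days: 514 − 30 = 484 left.
October 1918 has 31 days: 484 − 31 = 453 left.
September 1918 has 30 days: 453 − 30 = 423 left.
August 1918 has 31 days: 423 − 31 = 392 left.
July 1918 has 31 days: 392 − 31 = 361 left.
June 1918 has 30 days: 361 − 30 = 331 left.
May 1918 has 31 days: 331 − 31 = 300 left.
April 1918 has 30 days: 300 − 30 = 270 left.
March 1918 has 31 days: 270 − 31 = 239 left.
February 1918 has 28 days (1918 is not a leap year): 239 − 28 = 211 left.
January 1918 has 31 days: 211 − 31 = 180 left.
December 1917 has 31 days: 180 − 31 = 149 left.
November 1917 has 30 days: 149 − 30 = 119 left.
October 1917 has 31 days: 119 − 31 = 88 left.
September 1917 has 30 days: 88 − 30 = 58 left.
August 1917 has 31 days: 58 − 31 = 27 left.
July 1917 has 31 days; 31 − 27 = 4 → July 4, 1917.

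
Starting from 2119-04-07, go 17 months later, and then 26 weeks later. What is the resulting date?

Counting forward 17 months from April 7, 2119:
month 4 + 17 = 21, which is month 9 of year 2120 → September 2120.
Day 7 is valid in September, giving September 7, 2120.
Advancing 26 weeks (= 182 days) from September 7, 2120:
September has 30 days, so 30 − 7 = 23 days remain after September 7, 2120; 182 − 23 = 159 left.
October 2120 has 31 days: 159 − 31 = 128 left.
November 2120 has 30 days: 128 − 30 = 98 left.
December 2120 has 31 days: 98 − 31 = 67 left.
January 2121 has 31 days: 67 − 31 = 36 left.
February 2121 has 28 days (2121 is not a leap year): 36 − 28 = 8 left.
8 days into March 2121 → March 8, 2121.

March 8, 2121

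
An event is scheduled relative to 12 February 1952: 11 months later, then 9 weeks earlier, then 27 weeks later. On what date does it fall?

May 18, 1953

Advancing 11 months from February 12, 1952:
month 2 + 11 = 13, which is month 1 of year 1953 → January 1953.
Day 12 is valid in January, giving January 12, 1953.
Going back 9 weeks (= 63 days) from January 12, 1953:
Going back 12 days from January 12, 1953 reaches the end of the previous month; 63 − 12 = 51 left.
December 1952 has 31 days: 51 − 31 = 20 left.
November 1952 has 30 days; 30 − 20 = 10 → November 10, 1952.
Counting forward 27 weeks (= 189 days) from November 10, 1952:
November has 30 days, so 30 − 10 = 20 days remain after November 10, 1952; 189 − 20 = 169 left.
December 1952 has 31 days: 169 − 31 = 138 left.
January 1953 has 31 days: 138 − 31 = 107 left.
February 1953 has 28 days (1953 is not a leap year): 107 − 28 = 79 left.
March 1953 has 31 days: 79 − 31 = 48 left.
April 1953 has 30 days: 48 − 30 = 18 left.
18 days into May 1953 → May 18, 1953.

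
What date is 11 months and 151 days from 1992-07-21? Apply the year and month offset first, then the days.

Counting forward 11 months and 151 days from July 21, 1992: first the month/year part, then the days.
month 7 + 11 = 18, which is month 6 of year 1993 → June 1993.
Day 21 is valid in June, giving June 21, 1993.
Now add 151 days from June 21, 1993.
June has 30 days, so 30 − 21 = 9 days remain after June 21, 1993; 151 − 9 = 142 left.
July 1993 has 31 days: 142 − 31 = 111 left.
August 1993 has 31 days: 111 − 31 = 80 left.
September 1993 has 30 days: 80 − 30 = 50 left.
October 1993 has 31 days: 50 − 31 = 19 left.
19 days into November 1993 → November 19, 1993.

November 19, 1993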